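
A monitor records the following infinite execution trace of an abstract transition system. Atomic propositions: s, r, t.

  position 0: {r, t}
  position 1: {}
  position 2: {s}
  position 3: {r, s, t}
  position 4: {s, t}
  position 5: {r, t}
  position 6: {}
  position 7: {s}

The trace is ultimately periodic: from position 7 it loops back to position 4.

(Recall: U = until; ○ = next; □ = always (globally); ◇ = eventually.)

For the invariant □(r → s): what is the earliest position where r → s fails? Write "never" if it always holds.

At position 0 the labels are {r, t}, so r → s is false there. This is the first violation.

0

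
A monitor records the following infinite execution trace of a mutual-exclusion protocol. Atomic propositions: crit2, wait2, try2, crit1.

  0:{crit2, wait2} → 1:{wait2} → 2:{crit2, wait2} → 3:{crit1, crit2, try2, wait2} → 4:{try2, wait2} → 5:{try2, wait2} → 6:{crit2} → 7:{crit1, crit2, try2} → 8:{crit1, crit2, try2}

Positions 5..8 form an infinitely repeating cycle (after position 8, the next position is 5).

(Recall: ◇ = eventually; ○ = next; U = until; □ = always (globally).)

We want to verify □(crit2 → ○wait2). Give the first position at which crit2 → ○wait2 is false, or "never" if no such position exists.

6

Check crit2 → ○wait2 at each position in order: 0 ✓, 1 ✓, 2 ✓, 3 ✓, 4 ✓, 5 ✓.
At position 6 the labels are {crit2} and the next position 7 has {crit1, crit2, try2}, so crit2 → ○wait2 is false there. This is the first violation.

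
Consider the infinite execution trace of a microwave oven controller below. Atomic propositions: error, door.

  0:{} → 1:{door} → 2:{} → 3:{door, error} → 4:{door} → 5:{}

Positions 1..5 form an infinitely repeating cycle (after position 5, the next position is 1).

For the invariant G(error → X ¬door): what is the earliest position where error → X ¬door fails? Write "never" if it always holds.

3

Check error → X ¬door at each position in order: 0 ✓, 1 ✓, 2 ✓.
At position 3 the labels are {door, error} and the next position 4 has {door}, so error → X ¬door is false there. This is the first violation.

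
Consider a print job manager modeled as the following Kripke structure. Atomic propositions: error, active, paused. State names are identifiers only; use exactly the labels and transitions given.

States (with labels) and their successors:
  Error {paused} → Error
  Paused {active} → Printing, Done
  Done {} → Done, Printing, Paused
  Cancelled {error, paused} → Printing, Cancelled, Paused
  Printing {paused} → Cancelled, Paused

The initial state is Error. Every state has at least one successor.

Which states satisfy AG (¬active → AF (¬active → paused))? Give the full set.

States satisfying ¬active → AF (¬active → paused): {Error, Paused, Cancelled, Printing}.
States satisfying AG (¬active → AF (¬active → paused)): {Error}.

{Error}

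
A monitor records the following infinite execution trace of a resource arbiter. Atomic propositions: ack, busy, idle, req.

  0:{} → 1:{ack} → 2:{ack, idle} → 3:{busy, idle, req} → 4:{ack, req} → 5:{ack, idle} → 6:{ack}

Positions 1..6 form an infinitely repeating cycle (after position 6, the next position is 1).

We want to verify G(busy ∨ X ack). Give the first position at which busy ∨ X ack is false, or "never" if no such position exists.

2

Check busy ∨ X ack at each position in order: 0 ✓, 1 ✓.
At position 2 the labels are {ack, idle} and the next position 3 has {busy, idle, req}, so busy ∨ X ack is false there. This is the first violation.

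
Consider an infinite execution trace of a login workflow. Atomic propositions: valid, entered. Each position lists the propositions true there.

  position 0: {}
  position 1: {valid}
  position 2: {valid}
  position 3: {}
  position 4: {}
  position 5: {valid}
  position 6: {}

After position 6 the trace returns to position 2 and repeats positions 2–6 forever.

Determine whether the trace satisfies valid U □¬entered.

Holds

Walking from position 0: □¬entered first holds at position 0, and valid holds at every earlier position along the way, so valid U □¬entered holds.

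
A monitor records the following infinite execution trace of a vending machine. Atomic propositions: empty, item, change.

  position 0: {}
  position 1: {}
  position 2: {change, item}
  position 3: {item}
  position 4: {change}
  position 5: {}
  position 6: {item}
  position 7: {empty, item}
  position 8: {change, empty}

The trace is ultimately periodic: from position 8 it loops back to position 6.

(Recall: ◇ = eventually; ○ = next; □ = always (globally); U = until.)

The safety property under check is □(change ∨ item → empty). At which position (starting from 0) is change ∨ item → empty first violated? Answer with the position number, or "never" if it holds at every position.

2

Check change ∨ item → empty at each position in order: 0 ✓, 1 ✓.
At position 2 the labels are {change, item}, so change ∨ item → empty is false there. This is the first violation.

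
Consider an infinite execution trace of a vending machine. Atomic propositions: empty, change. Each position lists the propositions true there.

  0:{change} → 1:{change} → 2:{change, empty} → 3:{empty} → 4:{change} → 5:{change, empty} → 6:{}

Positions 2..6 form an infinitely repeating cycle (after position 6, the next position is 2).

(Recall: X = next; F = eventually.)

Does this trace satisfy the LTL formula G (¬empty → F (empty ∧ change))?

¬empty → F (empty ∧ change) holds at every position 0..6, and those are all positions ever visited, so G (¬empty → F (empty ∧ change)) holds.
Positions where ¬empty holds: 0, 1, 4, 6.
Check F (empty ∧ change) at each: 0→ok, 1→ok, 4→ok, 6→ok.

Satisfied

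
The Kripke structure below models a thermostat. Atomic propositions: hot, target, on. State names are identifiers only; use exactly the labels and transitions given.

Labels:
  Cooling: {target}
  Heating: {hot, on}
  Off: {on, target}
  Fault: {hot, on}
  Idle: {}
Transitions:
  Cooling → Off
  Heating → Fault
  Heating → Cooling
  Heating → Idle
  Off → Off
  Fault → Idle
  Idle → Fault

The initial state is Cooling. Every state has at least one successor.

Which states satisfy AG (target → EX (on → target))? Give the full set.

States satisfying target → EX (on → target): {Cooling, Heating, Off, Fault, Idle}.
States satisfying AG (target → EX (on → target)): {Cooling, Heating, Off, Fault, Idle}.

{Cooling, Heating, Off, Fault, Idle}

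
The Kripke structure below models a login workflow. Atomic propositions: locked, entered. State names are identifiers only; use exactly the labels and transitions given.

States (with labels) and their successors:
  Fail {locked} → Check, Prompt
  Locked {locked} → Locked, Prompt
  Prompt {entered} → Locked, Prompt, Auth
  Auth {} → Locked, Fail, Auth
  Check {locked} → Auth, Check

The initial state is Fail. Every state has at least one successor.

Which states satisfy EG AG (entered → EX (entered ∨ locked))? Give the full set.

{Fail, Locked, Prompt, Auth, Check}

States satisfying AG (entered → EX (entered ∨ locked)): {Fail, Locked, Prompt, Auth, Check}.
States satisfying EG AG (entered → EX (entered ∨ locked)): {Fail, Locked, Prompt, Auth, Check}.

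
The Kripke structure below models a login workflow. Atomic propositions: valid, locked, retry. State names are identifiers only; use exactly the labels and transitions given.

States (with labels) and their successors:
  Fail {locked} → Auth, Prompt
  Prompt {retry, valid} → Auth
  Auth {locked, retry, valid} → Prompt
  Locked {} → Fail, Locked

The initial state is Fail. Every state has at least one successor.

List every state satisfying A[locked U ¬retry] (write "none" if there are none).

{Fail, Locked}

States satisfying locked: {Fail, Auth}.
States satisfying ¬retry: {Fail, Locked}.
States satisfying A[locked U ¬retry]: {Fail, Locked}.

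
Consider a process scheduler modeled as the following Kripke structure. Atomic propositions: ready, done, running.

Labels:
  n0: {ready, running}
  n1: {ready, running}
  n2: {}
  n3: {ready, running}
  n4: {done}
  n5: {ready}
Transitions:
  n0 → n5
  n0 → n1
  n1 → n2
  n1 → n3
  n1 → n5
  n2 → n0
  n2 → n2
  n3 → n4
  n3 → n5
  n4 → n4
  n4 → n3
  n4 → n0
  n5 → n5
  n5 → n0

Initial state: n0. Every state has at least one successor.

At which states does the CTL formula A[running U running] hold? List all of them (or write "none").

{n0, n1, n3}

States satisfying running: {n0, n1, n3}.
States satisfying A[running U running]: {n0, n1, n3}.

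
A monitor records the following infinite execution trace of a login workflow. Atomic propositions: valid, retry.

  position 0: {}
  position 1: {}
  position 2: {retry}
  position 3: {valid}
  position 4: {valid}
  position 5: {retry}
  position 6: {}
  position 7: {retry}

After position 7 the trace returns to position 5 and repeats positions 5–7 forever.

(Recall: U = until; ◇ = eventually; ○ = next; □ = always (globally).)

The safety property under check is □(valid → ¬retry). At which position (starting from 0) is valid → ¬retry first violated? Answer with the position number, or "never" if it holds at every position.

never

valid → ¬retry holds at every position 0..7, and those are all the positions the trace ever visits, so the invariant □(valid → ¬retry) is never violated.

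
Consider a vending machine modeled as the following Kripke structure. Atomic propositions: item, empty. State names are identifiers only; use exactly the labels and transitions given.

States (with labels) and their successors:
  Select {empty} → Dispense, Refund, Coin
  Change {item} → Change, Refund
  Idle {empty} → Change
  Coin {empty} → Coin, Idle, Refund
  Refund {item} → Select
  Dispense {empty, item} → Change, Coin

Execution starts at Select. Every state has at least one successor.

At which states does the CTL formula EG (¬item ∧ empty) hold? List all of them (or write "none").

{Select, Coin}

States satisfying ¬item ∧ empty: {Select, Idle, Coin}.
States satisfying EG (¬item ∧ empty): {Select, Coin}.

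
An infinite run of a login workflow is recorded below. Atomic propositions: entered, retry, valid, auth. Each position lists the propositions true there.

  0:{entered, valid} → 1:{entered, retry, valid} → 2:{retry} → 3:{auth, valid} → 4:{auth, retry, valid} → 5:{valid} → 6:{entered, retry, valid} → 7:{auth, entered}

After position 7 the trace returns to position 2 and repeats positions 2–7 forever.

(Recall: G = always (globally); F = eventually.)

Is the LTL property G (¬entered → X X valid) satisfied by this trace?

Violated

¬entered → X X valid must hold at every position from 0 onward. It fails at position 5, so G (¬entered → X X valid) is false.
Positions where ¬entered holds: 2, 3, 4, 5.
Check X X valid at each: 2→ok, 3→ok, 4→ok, 5→fails.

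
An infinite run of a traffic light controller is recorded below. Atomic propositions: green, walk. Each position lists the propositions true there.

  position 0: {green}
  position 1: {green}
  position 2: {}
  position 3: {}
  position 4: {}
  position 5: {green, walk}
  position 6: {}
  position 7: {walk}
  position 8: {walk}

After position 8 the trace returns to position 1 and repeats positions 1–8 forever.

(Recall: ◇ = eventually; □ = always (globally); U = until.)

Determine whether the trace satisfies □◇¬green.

◇¬green holds at every position 0..8, and those are all positions ever visited, so □◇¬green holds.

Holds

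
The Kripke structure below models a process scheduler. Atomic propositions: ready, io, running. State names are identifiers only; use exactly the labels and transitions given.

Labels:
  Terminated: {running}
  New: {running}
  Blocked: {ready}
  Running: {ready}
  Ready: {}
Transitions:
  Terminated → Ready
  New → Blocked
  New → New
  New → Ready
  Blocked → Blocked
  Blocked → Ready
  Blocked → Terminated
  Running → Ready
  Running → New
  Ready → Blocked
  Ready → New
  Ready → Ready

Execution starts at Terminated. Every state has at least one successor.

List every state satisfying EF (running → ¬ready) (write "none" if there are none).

States satisfying running → ¬ready: {Terminated, New, Blocked, Running, Ready}.
States satisfying EF (running → ¬ready): {Terminated, New, Blocked, Running, Ready}.

{Terminated, New, Blocked, Running, Ready}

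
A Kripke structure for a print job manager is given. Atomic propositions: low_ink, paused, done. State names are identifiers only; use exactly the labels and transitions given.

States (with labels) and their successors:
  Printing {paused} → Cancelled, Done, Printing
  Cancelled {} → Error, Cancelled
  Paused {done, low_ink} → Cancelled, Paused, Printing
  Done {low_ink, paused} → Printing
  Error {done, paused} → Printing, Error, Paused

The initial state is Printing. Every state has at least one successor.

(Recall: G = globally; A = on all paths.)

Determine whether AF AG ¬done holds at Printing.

No

States satisfying AG ¬done: ∅.
States satisfying AF AG ¬done: ∅.
There is a path from Printing along which AG ¬done never holds.
Printing ∉ Sat(AF AG ¬done).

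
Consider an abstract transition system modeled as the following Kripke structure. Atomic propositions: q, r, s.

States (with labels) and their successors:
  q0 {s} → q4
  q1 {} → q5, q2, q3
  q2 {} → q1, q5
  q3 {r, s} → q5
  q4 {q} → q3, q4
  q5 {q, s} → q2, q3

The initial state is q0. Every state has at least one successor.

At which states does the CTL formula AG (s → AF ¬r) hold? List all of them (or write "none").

{q0, q1, q2, q3, q4, q5}

States satisfying s → AF ¬r: {q0, q1, q2, q3, q4, q5}.
States satisfying AG (s → AF ¬r): {q0, q1, q2, q3, q4, q5}.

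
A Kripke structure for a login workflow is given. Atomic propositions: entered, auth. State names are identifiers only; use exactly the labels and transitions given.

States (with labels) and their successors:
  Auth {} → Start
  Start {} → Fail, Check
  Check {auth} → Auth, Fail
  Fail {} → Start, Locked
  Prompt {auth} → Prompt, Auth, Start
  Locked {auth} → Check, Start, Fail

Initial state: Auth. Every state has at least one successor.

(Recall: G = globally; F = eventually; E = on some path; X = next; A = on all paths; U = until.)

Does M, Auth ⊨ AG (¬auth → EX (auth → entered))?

States satisfying ¬auth → EX (auth → entered): {Auth, Start, Check, Fail, Prompt, Locked}.
States satisfying AG (¬auth → EX (auth → entered)): {Auth, Start, Check, Fail, Prompt, Locked}.
Every state reachable from Auth satisfies ¬auth → EX (auth → entered).
Auth ∈ Sat(AG (¬auth → EX (auth → entered))).

Yes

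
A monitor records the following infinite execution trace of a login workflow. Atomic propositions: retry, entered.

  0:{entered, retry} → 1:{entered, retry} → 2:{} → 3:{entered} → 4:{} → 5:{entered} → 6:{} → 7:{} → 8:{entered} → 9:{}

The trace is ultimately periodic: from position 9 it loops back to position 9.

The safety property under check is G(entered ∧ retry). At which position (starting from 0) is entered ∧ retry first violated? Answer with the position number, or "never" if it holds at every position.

Check entered ∧ retry at each position in order: 0 ✓, 1 ✓.
At position 2 the labels are {}, so entered ∧ retry is false there. This is the first violation.

2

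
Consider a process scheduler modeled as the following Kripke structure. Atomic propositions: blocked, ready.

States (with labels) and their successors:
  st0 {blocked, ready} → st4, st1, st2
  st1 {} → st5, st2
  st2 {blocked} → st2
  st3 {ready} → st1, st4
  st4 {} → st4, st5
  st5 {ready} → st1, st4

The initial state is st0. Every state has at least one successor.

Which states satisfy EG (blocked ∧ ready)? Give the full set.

none

States satisfying blocked ∧ ready: {st0}.
States satisfying EG (blocked ∧ ready): ∅.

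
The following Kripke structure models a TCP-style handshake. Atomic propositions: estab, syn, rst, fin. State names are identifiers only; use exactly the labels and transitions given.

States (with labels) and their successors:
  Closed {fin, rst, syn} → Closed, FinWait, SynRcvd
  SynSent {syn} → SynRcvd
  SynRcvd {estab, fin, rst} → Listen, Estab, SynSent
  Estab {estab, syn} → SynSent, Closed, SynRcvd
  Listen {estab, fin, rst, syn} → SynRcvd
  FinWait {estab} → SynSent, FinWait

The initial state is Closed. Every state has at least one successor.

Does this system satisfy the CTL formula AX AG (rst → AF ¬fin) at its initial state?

Violated

States satisfying AG (rst → AF ¬fin): ∅.
States satisfying AX AG (rst → AF ¬fin): ∅.
Closed ∉ Sat(AX AG (rst → AF ¬fin)).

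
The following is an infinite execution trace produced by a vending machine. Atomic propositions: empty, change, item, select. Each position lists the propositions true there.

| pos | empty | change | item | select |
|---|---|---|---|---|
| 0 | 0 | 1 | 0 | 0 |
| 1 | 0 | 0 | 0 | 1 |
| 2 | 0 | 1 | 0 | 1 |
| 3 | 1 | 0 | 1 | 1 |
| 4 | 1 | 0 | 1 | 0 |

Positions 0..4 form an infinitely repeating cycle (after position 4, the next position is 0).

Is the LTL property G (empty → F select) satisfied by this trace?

empty → F select holds at every position 0..4, and those are all positions ever visited, so G (empty → F select) holds.
Positions where empty holds: 3, 4.
Check F select at each: 3→ok, 4→ok.

Satisfied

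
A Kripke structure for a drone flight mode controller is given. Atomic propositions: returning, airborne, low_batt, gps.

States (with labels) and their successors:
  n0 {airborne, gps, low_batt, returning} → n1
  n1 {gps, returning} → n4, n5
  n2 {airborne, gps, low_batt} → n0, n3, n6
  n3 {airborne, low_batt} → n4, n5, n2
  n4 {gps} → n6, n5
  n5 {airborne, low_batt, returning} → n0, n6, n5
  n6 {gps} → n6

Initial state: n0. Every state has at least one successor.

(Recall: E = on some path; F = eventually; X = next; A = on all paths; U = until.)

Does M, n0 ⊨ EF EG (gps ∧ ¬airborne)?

States satisfying EG (gps ∧ ¬airborne): {n1, n4, n6}.
States satisfying EF EG (gps ∧ ¬airborne): {n0, n1, n2, n3, n4, n5, n6}.
Some path from n0 reaches a state where EG (gps ∧ ¬airborne) holds.
n0 ∈ Sat(EF EG (gps ∧ ¬airborne)).

Holds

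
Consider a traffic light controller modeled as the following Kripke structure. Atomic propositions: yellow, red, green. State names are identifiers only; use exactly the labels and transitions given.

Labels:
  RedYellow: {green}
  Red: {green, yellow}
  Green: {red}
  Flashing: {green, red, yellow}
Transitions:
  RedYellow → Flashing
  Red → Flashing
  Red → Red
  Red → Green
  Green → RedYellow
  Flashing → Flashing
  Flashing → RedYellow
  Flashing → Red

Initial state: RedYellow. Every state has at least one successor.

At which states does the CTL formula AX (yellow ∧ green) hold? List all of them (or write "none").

States satisfying yellow ∧ green: {Red, Flashing}.
States satisfying AX (yellow ∧ green): {RedYellow}.

{RedYellow}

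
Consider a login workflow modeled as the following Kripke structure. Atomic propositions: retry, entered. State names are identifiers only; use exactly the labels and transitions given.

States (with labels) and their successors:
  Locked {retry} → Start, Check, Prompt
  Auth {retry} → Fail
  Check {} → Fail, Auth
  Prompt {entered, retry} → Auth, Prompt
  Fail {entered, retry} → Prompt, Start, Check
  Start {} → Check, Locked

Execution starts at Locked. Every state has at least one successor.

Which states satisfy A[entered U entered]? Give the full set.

States satisfying entered: {Prompt, Fail}.
States satisfying A[entered U entered]: {Prompt, Fail}.

{Prompt, Fail}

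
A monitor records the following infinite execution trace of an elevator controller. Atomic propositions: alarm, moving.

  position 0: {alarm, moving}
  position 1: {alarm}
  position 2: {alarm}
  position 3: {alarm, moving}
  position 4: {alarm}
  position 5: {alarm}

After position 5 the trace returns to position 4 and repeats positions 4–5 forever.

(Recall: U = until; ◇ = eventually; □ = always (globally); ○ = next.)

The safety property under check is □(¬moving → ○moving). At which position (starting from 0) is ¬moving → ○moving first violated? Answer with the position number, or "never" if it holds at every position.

Check ¬moving → ○moving at each position in order: 0 ✓.
At position 1 the labels are {alarm} and the next position 2 has {alarm}, so ¬moving → ○moving is false there. This is the first violation.

1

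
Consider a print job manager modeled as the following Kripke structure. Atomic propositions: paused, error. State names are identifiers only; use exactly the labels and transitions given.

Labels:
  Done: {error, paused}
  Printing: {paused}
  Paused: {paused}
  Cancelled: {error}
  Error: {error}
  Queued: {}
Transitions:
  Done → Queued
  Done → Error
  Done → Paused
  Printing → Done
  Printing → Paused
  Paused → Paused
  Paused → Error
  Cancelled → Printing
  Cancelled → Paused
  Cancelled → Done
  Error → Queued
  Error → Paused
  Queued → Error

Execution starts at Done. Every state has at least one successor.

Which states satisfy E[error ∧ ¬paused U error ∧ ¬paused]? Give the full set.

States satisfying error ∧ ¬paused: {Cancelled, Error}.
States satisfying E[error ∧ ¬paused U error ∧ ¬paused]: {Cancelled, Error}.

{Cancelled, Error}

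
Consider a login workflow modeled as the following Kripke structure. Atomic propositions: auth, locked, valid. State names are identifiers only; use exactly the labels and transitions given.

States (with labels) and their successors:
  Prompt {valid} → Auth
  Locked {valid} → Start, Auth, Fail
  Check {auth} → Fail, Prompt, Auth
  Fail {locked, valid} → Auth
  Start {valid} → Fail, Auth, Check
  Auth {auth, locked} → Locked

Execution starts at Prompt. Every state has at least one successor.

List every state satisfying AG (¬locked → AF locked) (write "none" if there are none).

States satisfying ¬locked → AF locked: {Prompt, Locked, Check, Fail, Start, Auth}.
States satisfying AG (¬locked → AF locked): {Prompt, Locked, Check, Fail, Start, Auth}.

{Prompt, Locked, Check, Fail, Start, Auth}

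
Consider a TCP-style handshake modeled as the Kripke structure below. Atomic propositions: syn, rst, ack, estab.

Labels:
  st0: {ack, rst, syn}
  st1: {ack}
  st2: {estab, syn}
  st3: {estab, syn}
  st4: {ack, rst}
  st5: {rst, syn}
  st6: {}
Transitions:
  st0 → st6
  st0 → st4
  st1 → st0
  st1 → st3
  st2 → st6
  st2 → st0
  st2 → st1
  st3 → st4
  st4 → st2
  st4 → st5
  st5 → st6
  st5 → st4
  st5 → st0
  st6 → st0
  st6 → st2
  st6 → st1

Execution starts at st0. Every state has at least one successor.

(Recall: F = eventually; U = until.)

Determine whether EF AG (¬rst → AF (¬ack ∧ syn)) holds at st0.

States satisfying AG (¬rst → AF (¬ack ∧ syn)): ∅.
States satisfying EF AG (¬rst → AF (¬ack ∧ syn)): ∅.
No suitable path/successor from st0 witnesses the formula.
st0 ∉ Sat(EF AG (¬rst → AF (¬ack ∧ syn))).

No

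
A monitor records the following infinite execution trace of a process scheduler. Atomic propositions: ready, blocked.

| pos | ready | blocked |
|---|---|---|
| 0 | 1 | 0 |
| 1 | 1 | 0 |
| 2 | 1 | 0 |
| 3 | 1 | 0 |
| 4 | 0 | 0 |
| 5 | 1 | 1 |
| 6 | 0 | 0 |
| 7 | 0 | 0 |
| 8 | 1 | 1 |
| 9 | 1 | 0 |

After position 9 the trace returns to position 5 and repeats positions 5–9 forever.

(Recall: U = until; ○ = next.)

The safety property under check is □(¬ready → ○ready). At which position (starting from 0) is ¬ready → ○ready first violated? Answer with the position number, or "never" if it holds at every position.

6

Check ¬ready → ○ready at each position in order: 0 ✓, 1 ✓, 2 ✓, 3 ✓, 4 ✓, 5 ✓.
At position 6 the labels are {} and the next position 7 has {}, so ¬ready → ○ready is false there. This is the first violation.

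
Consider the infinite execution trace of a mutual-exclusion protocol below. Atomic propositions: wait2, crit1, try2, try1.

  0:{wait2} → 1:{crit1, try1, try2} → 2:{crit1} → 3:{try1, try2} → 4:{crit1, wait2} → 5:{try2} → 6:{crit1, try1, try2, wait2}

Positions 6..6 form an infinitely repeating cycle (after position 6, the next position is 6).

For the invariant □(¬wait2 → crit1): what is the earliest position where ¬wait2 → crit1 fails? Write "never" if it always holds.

Check ¬wait2 → crit1 at each position in order: 0 ✓, 1 ✓, 2 ✓.
At position 3 the labels are {try1, try2}, so ¬wait2 → crit1 is false there. This is the first violation.

3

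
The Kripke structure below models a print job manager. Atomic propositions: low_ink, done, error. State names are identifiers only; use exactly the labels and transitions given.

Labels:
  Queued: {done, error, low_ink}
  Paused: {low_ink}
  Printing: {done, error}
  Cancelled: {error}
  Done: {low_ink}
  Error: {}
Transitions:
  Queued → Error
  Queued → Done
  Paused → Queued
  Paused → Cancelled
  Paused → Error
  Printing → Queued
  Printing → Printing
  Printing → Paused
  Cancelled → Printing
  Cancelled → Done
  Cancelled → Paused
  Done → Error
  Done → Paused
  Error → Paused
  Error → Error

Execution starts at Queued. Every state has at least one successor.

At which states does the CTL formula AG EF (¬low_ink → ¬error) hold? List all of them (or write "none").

States satisfying EF (¬low_ink → ¬error): {Queued, Paused, Printing, Cancelled, Done, Error}.
States satisfying AG EF (¬low_ink → ¬error): {Queued, Paused, Printing, Cancelled, Done, Error}.

{Queued, Paused, Printing, Cancelled, Done, Error}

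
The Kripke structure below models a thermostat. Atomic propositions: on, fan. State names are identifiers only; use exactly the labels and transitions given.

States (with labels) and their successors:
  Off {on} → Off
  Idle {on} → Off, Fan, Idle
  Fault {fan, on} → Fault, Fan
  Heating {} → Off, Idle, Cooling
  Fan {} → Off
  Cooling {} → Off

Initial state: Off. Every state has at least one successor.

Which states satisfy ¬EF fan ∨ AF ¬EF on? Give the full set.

{Off, Idle, Heating, Fan, Cooling}

States satisfying fan: {Fault}.
States satisfying EF fan: {Fault}.
States satisfying ¬EF fan: {Off, Idle, Heating, Fan, Cooling}.
States satisfying ¬EF on: ∅.
States satisfying AF ¬EF on: ∅.
States satisfying ¬EF fan ∨ AF ¬EF on: {Off, Idle, Heating, Fan, Cooling}.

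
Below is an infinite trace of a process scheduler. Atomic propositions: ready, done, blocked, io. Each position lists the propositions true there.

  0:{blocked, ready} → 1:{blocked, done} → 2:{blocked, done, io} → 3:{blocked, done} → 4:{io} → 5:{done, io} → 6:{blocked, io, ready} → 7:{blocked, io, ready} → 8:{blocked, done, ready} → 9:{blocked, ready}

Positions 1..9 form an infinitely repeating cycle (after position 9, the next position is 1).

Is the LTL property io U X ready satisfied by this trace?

Walking from position 0: at position 0, X ready has not yet held and io fails, so io U X ready is false.

Does not hold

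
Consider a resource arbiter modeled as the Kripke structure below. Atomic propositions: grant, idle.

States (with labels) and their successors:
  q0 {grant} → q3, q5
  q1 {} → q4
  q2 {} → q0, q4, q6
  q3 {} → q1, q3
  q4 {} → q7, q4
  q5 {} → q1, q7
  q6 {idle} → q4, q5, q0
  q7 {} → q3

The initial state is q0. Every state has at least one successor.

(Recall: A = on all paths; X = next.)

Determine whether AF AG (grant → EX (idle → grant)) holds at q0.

States satisfying AG (grant → EX (idle → grant)): {q0, q1, q2, q3, q4, q5, q6, q7}.
States satisfying AF AG (grant → EX (idle → grant)): {q0, q1, q2, q3, q4, q5, q6, q7}.
q0 ∈ Sat(AF AG (grant → EX (idle → grant))).

Satisfied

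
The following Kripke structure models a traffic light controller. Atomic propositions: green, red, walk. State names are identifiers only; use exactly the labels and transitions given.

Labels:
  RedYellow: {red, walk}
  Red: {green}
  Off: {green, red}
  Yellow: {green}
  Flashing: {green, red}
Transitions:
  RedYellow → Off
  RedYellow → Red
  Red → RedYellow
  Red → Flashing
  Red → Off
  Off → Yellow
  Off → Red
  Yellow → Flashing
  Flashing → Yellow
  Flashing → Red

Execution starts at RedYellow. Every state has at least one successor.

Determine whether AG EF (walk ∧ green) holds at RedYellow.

States satisfying EF (walk ∧ green): ∅.
States satisfying AG EF (walk ∧ green): ∅.
Flashing is reachable from RedYellow and violates EF (walk ∧ green), so AG fails at RedYellow.
RedYellow ∉ Sat(AG EF (walk ∧ green)).

Violated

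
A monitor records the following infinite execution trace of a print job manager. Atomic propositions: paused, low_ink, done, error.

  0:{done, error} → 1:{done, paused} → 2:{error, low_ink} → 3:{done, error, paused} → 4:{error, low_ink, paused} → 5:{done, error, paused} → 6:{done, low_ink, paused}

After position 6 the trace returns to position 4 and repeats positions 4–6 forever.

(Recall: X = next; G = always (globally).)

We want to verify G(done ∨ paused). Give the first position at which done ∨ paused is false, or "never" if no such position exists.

2

Check done ∨ paused at each position in order: 0 ✓, 1 ✓.
At position 2 the labels are {error, low_ink}, so done ∨ paused is false there. This is the first violation.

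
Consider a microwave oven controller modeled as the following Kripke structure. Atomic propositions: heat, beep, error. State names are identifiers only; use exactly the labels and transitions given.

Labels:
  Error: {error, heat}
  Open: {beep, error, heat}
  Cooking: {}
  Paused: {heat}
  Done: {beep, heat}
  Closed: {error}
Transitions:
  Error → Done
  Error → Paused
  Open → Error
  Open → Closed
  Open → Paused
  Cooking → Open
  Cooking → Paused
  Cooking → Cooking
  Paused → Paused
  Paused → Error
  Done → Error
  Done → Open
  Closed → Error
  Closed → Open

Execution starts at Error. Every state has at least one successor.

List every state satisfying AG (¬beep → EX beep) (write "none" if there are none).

States satisfying ¬beep → EX beep: {Error, Open, Cooking, Done, Closed}.
States satisfying AG (¬beep → EX beep): ∅.

none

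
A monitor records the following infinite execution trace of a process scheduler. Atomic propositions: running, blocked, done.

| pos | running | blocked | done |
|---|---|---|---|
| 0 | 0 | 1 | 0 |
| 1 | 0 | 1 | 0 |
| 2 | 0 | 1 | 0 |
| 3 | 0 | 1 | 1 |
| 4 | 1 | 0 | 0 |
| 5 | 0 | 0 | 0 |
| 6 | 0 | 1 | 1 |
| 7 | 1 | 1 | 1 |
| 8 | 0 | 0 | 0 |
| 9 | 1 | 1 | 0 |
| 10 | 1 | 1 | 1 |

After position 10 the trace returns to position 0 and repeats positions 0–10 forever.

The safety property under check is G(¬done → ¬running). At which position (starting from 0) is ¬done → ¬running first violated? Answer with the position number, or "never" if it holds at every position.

Check ¬done → ¬running at each position in order: 0 ✓, 1 ✓, 2 ✓, 3 ✓.
At position 4 the labels are {running}, so ¬done → ¬running is false there. This is the first violation.

4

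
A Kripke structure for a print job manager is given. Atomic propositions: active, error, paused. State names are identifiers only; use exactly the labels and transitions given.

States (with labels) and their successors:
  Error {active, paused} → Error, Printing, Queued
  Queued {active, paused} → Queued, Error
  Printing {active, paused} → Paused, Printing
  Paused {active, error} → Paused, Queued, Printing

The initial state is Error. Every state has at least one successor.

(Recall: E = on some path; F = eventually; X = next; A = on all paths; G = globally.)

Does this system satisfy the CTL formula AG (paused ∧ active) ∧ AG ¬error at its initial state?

Violated

States satisfying paused ∧ active: {Error, Queued, Printing}.
States satisfying AG (paused ∧ active): ∅.
States satisfying ¬error: {Error, Queued, Printing}.
States satisfying AG ¬error: ∅.
States satisfying AG (paused ∧ active) ∧ AG ¬error: ∅.
Error ∉ Sat(AG (paused ∧ active) ∧ AG ¬error).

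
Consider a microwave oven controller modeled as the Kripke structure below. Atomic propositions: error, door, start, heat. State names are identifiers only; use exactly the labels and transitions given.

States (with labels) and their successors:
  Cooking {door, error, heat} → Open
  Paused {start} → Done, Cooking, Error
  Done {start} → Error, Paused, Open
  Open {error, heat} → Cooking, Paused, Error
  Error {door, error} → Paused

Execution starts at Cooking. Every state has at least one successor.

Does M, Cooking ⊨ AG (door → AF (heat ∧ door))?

Violated

States satisfying door → AF (heat ∧ door): {Cooking, Paused, Done, Open}.
States satisfying AG (door → AF (heat ∧ door)): ∅.
Error is reachable from Cooking and violates door → AF (heat ∧ door), so AG fails at Cooking.
Cooking ∉ Sat(AG (door → AF (heat ∧ door))).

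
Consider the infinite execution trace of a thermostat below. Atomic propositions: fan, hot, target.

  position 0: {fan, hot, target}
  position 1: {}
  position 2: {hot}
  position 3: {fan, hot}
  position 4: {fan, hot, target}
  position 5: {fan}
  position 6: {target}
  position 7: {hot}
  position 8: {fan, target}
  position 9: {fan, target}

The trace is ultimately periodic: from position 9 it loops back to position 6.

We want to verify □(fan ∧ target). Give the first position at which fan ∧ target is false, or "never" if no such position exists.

Check fan ∧ target at each position in order: 0 ✓.
At position 1 the labels are {}, so fan ∧ target is false there. This is the first violation.

1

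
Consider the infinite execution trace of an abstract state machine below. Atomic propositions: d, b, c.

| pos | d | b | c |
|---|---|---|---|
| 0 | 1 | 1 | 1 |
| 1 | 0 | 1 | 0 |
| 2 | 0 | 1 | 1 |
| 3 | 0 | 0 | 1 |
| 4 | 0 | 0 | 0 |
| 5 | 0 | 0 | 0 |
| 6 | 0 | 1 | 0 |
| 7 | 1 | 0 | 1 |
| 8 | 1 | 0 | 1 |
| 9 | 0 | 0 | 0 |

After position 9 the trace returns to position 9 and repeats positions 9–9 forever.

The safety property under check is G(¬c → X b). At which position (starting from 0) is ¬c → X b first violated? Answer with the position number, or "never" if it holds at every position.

Check ¬c → X b at each position in order: 0 ✓, 1 ✓, 2 ✓, 3 ✓.
At position 4 the labels are {} and the next position 5 has {}, so ¬c → X b is false there. This is the first violation.

4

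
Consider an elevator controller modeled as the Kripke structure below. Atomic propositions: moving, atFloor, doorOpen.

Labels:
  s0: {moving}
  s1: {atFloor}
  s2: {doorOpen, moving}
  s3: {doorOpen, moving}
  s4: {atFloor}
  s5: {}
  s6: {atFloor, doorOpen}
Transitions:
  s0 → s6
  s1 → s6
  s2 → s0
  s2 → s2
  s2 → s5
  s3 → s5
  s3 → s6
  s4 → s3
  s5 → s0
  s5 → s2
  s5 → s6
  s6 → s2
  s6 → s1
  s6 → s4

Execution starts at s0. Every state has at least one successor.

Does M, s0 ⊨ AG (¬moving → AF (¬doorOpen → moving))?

Yes

States satisfying ¬moving → AF (¬doorOpen → moving): {s0, s1, s2, s3, s4, s5, s6}.
States satisfying AG (¬moving → AF (¬doorOpen → moving)): {s0, s1, s2, s3, s4, s5, s6}.
Every state reachable from s0 satisfies ¬moving → AF (¬doorOpen → moving).
s0 ∈ Sat(AG (¬moving → AF (¬doorOpen → moving))).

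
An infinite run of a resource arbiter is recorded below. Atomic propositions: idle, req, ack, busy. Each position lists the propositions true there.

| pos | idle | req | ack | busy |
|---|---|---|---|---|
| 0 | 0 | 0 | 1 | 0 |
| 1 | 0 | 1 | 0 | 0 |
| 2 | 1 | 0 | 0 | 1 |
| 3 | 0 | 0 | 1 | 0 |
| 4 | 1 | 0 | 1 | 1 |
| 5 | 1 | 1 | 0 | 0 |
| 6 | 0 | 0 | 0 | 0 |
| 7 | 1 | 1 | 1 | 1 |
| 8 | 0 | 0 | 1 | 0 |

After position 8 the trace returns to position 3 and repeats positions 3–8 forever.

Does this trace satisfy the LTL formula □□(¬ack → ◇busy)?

□(¬ack → ◇busy) holds at every position 0..8, and those are all positions ever visited, so □□(¬ack → ◇busy) holds.

Satisfied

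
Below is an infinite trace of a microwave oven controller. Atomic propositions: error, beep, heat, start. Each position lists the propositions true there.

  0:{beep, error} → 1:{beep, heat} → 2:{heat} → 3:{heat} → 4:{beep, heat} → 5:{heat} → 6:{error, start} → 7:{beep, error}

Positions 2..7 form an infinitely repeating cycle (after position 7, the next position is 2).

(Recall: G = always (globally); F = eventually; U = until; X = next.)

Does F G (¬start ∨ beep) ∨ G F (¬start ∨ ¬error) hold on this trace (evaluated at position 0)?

G (¬start ∨ beep) is false at every position 0..7, so it never becomes true and F G (¬start ∨ beep) fails.
F (¬start ∨ ¬error) holds at every position 0..7, and those are all positions ever visited, so G F (¬start ∨ ¬error) holds.
At position 0: F G (¬start ∨ beep) is false; G F (¬start ∨ ¬error) is true; so F G (¬start ∨ beep) ∨ G F (¬start ∨ ¬error) is true.

Satisfied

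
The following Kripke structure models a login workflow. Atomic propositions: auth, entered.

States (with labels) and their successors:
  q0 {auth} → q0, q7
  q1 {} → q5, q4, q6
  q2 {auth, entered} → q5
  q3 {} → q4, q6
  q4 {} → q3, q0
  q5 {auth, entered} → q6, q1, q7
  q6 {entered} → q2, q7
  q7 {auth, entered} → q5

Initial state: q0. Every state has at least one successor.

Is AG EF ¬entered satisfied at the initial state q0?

States satisfying EF ¬entered: {q0, q1, q2, q3, q4, q5, q6, q7}.
States satisfying AG EF ¬entered: {q0, q1, q2, q3, q4, q5, q6, q7}.
Every state reachable from q0 satisfies EF ¬entered.
q0 ∈ Sat(AG EF ¬entered).

Satisfied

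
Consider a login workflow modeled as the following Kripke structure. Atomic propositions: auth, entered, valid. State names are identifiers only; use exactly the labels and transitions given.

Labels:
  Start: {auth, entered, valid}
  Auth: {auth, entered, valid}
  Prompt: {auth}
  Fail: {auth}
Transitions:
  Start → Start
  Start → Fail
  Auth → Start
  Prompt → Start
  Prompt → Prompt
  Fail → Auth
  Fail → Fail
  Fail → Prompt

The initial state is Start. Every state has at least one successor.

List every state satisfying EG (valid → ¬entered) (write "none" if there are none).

{Prompt, Fail}

States satisfying valid → ¬entered: {Prompt, Fail}.
States satisfying EG (valid → ¬entered): {Prompt, Fail}.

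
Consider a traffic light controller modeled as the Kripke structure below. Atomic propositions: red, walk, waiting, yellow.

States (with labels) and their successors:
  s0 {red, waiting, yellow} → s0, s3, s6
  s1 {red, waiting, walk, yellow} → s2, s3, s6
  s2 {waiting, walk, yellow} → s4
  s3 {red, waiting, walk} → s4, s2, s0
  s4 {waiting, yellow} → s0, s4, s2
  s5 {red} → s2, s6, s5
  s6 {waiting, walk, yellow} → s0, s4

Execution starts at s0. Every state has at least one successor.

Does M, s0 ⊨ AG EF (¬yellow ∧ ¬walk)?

States satisfying EF (¬yellow ∧ ¬walk): {s5}.
States satisfying AG EF (¬yellow ∧ ¬walk): ∅.
s0 is reachable from s0 and violates EF (¬yellow ∧ ¬walk), so AG fails at s0.
s0 ∉ Sat(AG EF (¬yellow ∧ ¬walk)).

No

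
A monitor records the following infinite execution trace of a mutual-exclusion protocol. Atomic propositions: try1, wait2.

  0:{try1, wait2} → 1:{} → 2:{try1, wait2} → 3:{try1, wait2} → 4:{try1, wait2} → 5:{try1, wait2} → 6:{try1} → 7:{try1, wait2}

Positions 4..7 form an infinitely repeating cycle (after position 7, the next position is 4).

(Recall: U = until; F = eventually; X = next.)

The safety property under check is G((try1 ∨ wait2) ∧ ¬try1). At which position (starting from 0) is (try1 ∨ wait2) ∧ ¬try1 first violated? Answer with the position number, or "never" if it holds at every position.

At position 0 the labels are {try1, wait2}, so (try1 ∨ wait2) ∧ ¬try1 is false there. This is the first violation.

0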